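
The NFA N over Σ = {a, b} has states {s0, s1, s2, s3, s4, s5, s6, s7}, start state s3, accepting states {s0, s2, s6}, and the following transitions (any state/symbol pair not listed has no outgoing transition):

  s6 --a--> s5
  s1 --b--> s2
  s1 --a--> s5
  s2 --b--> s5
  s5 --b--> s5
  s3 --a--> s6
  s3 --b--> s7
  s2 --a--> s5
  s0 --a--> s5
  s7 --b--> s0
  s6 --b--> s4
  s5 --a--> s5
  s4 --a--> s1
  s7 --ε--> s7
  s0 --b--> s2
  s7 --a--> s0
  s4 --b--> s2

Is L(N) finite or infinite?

finite

The useful states (reachable from s3 and able to reach an accepting state) are {s0, s1, s2, s3, s4, s6, s7}.
Restricted to these states the transition graph has no cycle, so every accepting path has bounded length and L is finite.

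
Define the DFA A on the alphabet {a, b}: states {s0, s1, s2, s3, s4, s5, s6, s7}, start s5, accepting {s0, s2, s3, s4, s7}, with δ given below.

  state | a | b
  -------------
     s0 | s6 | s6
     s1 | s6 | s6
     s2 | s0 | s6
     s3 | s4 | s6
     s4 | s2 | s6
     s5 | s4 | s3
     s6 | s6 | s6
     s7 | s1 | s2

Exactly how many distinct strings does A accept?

The useful subgraph on states {s0, s2, s3, s4, s5} is acyclic, so L(A) is finite; the longest accepting path visits 5 useful states, giving maximum string length 4.
Counting accepting paths from s5 by length: 2 of length 1, 2 of length 2, 2 of length 3, 1 of length 4. Total 7.

7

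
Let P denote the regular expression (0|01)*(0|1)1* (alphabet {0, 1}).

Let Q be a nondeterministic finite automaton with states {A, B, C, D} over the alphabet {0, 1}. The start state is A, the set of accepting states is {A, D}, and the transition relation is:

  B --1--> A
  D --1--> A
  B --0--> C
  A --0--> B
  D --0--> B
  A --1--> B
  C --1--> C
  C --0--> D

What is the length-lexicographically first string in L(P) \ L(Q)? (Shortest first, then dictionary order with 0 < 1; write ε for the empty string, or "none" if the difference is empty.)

0

The string 0 is accepted by P but not by Q.
No shorter string lies in the difference, and 0 is the lexicographically first length-1 string in L(P) \ L(Q).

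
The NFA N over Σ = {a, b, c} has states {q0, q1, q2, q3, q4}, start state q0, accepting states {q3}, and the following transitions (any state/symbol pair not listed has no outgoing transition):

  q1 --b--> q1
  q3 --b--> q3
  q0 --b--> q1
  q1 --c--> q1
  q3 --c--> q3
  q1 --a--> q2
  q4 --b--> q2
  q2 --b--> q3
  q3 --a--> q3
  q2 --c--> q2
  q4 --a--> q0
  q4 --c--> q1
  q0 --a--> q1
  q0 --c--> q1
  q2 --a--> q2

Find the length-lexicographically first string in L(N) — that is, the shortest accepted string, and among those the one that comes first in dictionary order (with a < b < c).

aab

A breadth-first search from q0 reaches an accepting state first via the path q0 → q1 → q2 → q3 on input aab.
No string of length < 3 is accepted (BFS exhausts all shorter strings without reaching an accepting state), and aab is the lexicographically least accepting string of length 3.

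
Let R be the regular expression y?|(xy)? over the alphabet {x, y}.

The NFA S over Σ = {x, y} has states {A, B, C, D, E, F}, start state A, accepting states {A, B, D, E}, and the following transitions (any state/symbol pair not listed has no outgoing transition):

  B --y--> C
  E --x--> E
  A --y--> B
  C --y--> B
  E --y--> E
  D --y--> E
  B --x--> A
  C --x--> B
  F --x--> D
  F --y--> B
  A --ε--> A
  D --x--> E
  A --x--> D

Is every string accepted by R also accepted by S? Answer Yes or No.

Yes

Converting the expression R to a DFA (subset construction, then merging equivalent states) gives the minimal DFA with states {r0, r1, r2, r3}, start state r0, accepting states {r0, r2} and transitions r0: x→r1, y→r2; r1: x→r3, y→r2; r2: x→r3, y→r3; r3: x→r3, y→r3.
Exploring the product automaton R × S from the start pair (r0, A), following both machines on each input symbol, reaches 9 state pairs: (r0, A), (r1, D), (r2, B), (r3, E), (r2, E), (r3, A), (r3, C), (r3, D), (r3, B).
R accepts in {r0, r2} and S accepts in {A, B, D, E}. The reachable pairs whose R-component is accepting are (r0, A), (r2, B), (r2, E); in each of them the S-component is accepting too, so the product for L(R) \ L(S) (R-component accepting, S-component rejecting) has no reachable accepting pair and the difference is empty.
Hence every string in L(R) is also in L(S).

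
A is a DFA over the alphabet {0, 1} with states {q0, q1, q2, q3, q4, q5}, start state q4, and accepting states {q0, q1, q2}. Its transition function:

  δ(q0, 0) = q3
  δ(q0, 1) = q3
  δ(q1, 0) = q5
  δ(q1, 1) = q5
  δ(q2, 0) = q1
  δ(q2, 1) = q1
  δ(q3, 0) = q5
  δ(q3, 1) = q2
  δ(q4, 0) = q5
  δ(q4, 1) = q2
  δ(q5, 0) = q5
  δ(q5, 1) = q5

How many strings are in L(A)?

3

The useful subgraph on states {q1, q2, q4} is acyclic, so L(A) is finite; the longest accepting path visits 3 useful states, giving maximum string length 2.
Counting accepting paths from q4 by length: 1 of length 1, 2 of length 2. Total 3.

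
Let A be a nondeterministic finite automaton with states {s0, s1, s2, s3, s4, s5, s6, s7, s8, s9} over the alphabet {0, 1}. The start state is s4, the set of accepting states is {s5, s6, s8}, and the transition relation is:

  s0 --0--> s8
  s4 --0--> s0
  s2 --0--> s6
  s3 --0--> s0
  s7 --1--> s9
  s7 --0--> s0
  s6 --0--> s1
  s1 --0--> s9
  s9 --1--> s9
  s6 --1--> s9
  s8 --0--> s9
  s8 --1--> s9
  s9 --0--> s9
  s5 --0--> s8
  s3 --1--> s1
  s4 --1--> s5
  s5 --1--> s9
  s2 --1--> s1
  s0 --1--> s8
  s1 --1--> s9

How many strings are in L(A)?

4

The useful subgraph on states {s0, s4, s5, s8} is acyclic, so L(A) is finite; the longest accepting path visits 3 useful states, giving maximum string length 2.
Counting accepting paths from s4 by length: 1 of length 1, 3 of length 2. Total 4.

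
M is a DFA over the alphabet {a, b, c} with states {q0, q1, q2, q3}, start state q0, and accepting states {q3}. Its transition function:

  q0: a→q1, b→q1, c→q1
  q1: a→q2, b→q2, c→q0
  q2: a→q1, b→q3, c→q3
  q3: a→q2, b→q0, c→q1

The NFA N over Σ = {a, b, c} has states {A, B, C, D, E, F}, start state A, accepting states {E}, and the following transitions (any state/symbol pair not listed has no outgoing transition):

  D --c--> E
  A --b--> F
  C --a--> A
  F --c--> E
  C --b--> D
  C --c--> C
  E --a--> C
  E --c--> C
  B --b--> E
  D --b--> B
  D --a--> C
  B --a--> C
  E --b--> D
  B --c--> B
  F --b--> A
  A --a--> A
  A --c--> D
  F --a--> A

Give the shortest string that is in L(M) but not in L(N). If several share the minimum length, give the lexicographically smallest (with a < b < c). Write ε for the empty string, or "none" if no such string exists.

aab

The string aab is accepted by M but not by N.
No shorter string lies in the difference, and aab is the lexicographically first length-3 string in L(M) \ L(N).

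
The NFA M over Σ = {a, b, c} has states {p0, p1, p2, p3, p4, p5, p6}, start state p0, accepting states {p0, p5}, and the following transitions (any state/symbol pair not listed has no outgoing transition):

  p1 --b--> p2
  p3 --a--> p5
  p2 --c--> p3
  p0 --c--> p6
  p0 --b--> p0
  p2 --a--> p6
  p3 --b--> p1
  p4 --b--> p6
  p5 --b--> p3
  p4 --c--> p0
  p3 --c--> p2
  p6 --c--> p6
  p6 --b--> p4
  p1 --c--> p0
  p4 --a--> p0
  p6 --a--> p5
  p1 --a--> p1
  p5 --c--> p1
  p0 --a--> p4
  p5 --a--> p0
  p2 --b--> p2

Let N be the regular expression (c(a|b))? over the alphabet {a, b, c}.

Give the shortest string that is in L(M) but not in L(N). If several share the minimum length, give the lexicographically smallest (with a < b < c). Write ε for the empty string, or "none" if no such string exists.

b

The string b is accepted by M but not by N.
No shorter string lies in the difference, and b is the lexicographically first length-1 string in L(M) \ L(N).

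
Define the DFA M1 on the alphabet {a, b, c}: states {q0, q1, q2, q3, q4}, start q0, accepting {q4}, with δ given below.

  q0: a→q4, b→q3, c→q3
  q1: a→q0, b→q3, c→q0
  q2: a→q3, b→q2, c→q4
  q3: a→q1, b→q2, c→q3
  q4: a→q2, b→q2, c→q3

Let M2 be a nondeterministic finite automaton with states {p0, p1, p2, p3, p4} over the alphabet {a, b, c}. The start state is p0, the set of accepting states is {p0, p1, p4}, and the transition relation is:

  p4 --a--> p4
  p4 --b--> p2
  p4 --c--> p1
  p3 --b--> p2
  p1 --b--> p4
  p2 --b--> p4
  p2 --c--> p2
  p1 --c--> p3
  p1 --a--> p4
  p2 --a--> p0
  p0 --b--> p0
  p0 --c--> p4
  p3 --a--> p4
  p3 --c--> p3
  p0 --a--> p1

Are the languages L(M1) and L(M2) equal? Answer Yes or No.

The string cbc is accepted by M1 but rejected by M2.
So L(M1) ≠ L(M2).

No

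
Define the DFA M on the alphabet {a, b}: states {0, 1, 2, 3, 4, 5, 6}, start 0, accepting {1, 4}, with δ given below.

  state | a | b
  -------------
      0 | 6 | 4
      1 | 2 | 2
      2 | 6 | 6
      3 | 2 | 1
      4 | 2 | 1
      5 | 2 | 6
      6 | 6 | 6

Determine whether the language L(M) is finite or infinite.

finite

The useful states (reachable from 0 and able to reach an accepting state) are {0, 1, 4}.
Restricted to these states the transition graph has no cycle, so every accepting path has bounded length and L is finite.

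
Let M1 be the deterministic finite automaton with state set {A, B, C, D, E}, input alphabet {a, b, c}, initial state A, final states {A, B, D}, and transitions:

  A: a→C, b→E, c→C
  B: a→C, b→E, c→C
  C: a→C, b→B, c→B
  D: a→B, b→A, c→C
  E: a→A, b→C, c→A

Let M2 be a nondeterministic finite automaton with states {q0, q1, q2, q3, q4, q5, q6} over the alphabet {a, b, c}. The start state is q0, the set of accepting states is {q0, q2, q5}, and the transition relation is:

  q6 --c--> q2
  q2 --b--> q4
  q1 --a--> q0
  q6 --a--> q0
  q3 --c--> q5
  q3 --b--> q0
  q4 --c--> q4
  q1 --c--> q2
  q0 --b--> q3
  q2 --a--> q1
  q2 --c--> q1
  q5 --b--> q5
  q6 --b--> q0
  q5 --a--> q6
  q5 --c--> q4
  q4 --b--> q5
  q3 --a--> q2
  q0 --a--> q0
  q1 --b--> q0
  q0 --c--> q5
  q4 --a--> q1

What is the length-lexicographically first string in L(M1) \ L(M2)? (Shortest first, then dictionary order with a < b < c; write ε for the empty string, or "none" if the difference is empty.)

ab

The string ab is accepted by M1 but not by M2.
No shorter string lies in the difference, and ab is the lexicographically first length-2 string in L(M1) \ L(M2).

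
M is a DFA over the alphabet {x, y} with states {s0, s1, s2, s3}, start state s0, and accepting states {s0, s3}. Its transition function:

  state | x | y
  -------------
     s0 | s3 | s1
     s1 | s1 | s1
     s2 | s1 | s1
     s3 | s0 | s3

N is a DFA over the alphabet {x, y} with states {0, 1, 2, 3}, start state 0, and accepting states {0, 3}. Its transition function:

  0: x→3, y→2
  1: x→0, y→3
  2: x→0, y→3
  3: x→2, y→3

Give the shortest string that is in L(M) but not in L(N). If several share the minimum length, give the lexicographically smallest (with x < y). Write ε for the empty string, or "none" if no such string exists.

The string xx is accepted by M but not by N.
No shorter string lies in the difference, and xx is the lexicographically first length-2 string in L(M) \ L(N).

xx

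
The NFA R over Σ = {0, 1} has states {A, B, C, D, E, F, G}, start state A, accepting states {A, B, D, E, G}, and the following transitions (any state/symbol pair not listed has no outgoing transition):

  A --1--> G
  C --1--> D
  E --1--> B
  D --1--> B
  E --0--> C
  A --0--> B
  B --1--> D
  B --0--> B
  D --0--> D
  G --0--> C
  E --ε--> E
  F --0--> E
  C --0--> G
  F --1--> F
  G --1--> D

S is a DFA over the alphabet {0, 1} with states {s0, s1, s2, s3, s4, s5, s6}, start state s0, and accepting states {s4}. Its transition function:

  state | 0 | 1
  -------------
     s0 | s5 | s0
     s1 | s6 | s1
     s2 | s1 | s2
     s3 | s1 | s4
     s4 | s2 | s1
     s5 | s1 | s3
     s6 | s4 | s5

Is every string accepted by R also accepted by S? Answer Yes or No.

No

The empty string ε is in L(R) but not in L(S).
So L(R) ⊄ L(S).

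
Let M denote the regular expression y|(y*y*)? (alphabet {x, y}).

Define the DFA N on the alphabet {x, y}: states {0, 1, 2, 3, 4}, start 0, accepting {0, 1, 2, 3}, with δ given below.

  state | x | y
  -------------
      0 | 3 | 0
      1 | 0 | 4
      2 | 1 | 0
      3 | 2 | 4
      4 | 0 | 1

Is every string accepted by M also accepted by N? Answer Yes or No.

Yes

Converting the expression M to a DFA (subset construction, then merging equivalent states) gives the minimal DFA with states {m0, m1}, start state m0, accepting states {m0} and transitions m0: x→m1, y→m0; m1: x→m1, y→m1.
Exploring the product automaton M × N from the start pair (m0, 0), following both machines on each input symbol, reaches 6 state pairs: (m0, 0), (m1, 3), (m1, 2), (m1, 4), (m1, 1), (m1, 0).
M accepts in {m0} and N accepts in {0, 1, 2, 3}. The reachable pairs whose M-component is accepting are (m0, 0); in each of them the N-component is accepting too, so the product for L(M) \ L(N) (M-component accepting, N-component rejecting) has no reachable accepting pair and the difference is empty.
Hence every string in L(M) is also in L(N).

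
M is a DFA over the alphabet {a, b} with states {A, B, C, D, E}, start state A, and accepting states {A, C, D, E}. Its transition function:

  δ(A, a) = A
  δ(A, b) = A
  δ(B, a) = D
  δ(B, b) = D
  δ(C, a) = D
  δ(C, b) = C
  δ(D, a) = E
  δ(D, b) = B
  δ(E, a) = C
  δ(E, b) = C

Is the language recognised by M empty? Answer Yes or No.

The empty string ε is accepted: the run A ends in the accepting state A.
Since at least one string is accepted, L(M) is not empty.

No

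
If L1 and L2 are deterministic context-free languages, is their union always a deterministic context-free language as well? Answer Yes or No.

No

{aⁿbⁿ : n≥0} and {aⁿb²ⁿ : n≥0} are each accepted by a deterministic PDA (push the a's; pop one per b, respectively one per two b's), but their union U is not. Suppose a DPDA M accepted U. Being deterministic, M has a single run on aⁿb²ⁿ, and since aⁿbⁿ ∈ U that run passes through an accepting configuration right after consuming the prefix aⁿbⁿ and then goes on to accept again after n more b's. Build an ordinary (nondeterministic) PDA M′ that simulates M on a's and b's and, at any moment when M is in an accepting state, may switch to a second mode in which it reads only c's, feeding each c to M as a b; M′ accepts when M does. Then M′ accepts aⁱbʲcᵏ (k≥1) exactly when both aⁱbʲ ∈ U and aⁱbʲ⁺ᵏ ∈ U, and checking the four cases (i=j or j=2i, combined with j+k=i or j+k=2i) leaves only i=j=k: so L(M′) ∩ a*b*c⁺ = {aⁿbⁿcⁿ : n≥1} would be context-free, which it is not (pumping lemma) — contradiction. (The union is an unambiguous CFL; it is determinism, not unambiguity, that fails.)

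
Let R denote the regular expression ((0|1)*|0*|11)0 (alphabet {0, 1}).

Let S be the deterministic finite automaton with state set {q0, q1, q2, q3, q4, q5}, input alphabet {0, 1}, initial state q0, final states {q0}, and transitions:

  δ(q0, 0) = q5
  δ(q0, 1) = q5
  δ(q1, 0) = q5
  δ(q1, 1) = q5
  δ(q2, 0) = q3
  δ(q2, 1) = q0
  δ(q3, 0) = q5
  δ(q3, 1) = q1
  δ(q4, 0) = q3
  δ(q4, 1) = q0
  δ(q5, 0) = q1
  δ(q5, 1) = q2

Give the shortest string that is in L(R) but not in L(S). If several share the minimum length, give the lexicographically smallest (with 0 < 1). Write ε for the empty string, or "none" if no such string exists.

The string 0 is accepted by R but not by S.
No shorter string lies in the difference, and 0 is the lexicographically first length-1 string in L(R) \ L(S).

0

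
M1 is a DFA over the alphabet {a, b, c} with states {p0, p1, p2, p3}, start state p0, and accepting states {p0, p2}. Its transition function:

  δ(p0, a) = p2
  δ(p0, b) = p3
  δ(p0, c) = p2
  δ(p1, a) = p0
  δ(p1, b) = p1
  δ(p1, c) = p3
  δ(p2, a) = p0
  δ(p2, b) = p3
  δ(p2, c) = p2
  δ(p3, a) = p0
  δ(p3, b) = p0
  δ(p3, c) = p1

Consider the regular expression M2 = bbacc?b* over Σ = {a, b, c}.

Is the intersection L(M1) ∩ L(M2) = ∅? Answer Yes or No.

The string bbac is accepted by both M1 and M2.
Hence L(M1) ∩ L(M2) ≠ ∅.

No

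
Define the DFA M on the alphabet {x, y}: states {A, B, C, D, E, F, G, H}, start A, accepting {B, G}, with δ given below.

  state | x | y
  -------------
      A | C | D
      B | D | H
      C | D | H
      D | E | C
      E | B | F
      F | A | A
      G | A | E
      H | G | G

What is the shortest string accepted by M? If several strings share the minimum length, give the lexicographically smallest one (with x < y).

A breadth-first search from A reaches an accepting state first via the path A → C → H → G on input xyx.
No string of length < 3 is accepted (BFS exhausts all shorter strings without reaching an accepting state), and xyx is the lexicographically least accepting string of length 3.

xyx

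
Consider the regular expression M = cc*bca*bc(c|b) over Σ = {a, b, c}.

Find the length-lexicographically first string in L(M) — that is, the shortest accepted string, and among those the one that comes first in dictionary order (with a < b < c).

By inspection of the expression, no string of length less than 6 matches, and cbcbcb is the lexicographically first match of length 6.

cbcbcb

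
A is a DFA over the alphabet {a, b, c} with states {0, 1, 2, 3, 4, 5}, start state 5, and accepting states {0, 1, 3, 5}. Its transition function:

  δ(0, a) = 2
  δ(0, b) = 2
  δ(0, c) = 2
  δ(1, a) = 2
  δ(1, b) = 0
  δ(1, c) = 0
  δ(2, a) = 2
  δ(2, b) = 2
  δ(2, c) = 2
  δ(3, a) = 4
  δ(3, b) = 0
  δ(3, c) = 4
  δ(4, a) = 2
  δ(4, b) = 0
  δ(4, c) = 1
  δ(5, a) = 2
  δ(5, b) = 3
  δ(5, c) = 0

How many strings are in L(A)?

The useful subgraph on states {0, 1, 3, 4, 5} is acyclic, so L(A) is finite; the longest accepting path visits 5 useful states, giving maximum string length 4.
Counting accepting paths from 5 by length: 1 of length 0, 2 of length 1, 1 of length 2, 4 of length 3, 4 of length 4. Total 12.

12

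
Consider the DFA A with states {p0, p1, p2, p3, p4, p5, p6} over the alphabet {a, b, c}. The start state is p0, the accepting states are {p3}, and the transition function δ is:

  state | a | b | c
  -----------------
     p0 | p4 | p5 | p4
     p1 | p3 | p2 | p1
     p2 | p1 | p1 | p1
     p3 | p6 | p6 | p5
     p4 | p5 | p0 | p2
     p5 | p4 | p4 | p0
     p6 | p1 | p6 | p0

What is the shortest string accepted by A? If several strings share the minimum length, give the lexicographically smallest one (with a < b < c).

A breadth-first search from p0 reaches an accepting state first via the path p0 → p4 → p2 → p1 → p3 on input acaa.
No string of length < 4 is accepted (BFS exhausts all shorter strings without reaching an accepting state), and acaa is the lexicographically least accepting string of length 4.

acaa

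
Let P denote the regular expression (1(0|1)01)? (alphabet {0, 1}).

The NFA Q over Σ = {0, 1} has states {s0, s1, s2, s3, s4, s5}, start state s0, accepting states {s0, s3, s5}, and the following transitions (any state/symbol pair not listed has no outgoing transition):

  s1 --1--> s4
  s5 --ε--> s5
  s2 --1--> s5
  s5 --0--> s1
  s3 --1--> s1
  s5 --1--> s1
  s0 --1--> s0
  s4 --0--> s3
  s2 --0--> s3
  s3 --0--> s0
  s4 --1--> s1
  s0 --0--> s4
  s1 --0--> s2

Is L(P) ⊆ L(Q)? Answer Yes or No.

The string 1001 is in L(P) but not in L(Q).
So L(P) ⊄ L(Q).

No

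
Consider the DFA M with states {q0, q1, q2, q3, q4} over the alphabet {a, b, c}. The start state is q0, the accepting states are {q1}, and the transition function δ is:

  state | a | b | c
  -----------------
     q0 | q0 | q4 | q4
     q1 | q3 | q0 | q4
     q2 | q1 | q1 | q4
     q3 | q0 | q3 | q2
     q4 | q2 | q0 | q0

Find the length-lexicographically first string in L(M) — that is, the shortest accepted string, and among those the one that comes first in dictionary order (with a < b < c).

baa

A breadth-first search from q0 reaches an accepting state first via the path q0 → q4 → q2 → q1 on input baa.
No string of length < 3 is accepted (BFS exhausts all shorter strings without reaching an accepting state), and baa is the lexicographically least accepting string of length 3.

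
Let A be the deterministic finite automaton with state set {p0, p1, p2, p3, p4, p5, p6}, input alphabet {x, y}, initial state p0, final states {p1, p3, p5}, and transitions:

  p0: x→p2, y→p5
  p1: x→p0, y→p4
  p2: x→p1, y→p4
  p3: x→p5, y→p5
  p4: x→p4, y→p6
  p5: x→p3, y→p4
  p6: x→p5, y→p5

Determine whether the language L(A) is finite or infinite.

State p0 is reachable from the start and can reach an accepting state, and it lies on the cycle p0 → p2 → p1 → p0.
Traversing that cycle any number of times yields accepted strings of unbounded length, so the language is infinite.

infinite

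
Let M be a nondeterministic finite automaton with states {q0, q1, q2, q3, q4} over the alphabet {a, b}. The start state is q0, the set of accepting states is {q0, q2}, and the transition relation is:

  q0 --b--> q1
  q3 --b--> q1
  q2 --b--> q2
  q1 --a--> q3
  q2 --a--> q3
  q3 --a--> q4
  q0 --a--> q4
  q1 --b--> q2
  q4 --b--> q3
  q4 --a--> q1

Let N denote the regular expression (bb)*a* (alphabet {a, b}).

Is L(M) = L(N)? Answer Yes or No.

The string aab is accepted by M but rejected by N.
So L(M) ≠ L(N).

No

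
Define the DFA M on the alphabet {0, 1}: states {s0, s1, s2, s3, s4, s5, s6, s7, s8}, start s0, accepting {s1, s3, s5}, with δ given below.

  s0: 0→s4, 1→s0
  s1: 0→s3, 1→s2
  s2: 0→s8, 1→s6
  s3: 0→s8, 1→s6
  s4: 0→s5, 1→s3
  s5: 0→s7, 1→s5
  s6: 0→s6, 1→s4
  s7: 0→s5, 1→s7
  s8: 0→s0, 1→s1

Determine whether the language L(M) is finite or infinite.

infinite

State s0 is reachable from the start and can reach an accepting state, and it lies on the cycle s0 → s0.
Traversing that cycle any number of times yields accepted strings of unbounded length, so the language is infinite.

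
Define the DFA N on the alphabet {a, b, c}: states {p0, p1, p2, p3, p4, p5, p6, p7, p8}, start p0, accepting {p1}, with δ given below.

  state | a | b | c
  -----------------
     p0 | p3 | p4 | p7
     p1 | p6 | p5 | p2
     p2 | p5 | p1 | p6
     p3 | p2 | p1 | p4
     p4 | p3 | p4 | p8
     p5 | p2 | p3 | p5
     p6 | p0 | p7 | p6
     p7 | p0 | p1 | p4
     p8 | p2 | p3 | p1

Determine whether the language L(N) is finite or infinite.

State p1 is reachable from the start and can reach an accepting state, and it lies on the cycle p1 → p2 → p1.
Traversing that cycle any number of times yields accepted strings of unbounded length, so the language is infinite.

infinite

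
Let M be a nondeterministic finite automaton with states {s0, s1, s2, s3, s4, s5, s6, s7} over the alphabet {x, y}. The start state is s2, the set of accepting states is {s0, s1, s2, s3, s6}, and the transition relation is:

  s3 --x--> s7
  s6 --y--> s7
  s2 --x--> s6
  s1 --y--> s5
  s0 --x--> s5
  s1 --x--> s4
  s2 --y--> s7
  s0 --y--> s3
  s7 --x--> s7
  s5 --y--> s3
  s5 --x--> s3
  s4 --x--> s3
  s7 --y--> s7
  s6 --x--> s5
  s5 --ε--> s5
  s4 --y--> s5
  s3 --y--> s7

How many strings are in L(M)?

The useful subgraph on states {s2, s3, s5, s6} is acyclic, so L(M) is finite; the longest accepting path visits 4 useful states, giving maximum string length 3.
Counting accepting paths from s2 by length: 1 of length 0, 1 of length 1, 2 of length 3. Total 4.

4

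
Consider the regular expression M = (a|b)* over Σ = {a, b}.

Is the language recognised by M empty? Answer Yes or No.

The empty string ε matches the expression, so it belongs to L(M).
Since L(M) contains at least one string, it is not empty.

No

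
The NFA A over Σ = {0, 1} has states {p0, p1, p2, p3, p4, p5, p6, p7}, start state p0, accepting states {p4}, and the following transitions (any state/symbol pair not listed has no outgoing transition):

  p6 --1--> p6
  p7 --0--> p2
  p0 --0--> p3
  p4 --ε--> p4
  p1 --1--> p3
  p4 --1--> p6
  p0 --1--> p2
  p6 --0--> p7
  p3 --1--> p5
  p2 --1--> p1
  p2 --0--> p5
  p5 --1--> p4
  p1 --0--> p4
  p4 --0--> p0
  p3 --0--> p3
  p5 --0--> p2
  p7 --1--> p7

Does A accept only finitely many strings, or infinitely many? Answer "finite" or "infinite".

infinite

State p3 is reachable from the start and can reach an accepting state, and it lies on the cycle p3 → p3.
Traversing that cycle any number of times yields accepted strings of unbounded length, so the language is infinite.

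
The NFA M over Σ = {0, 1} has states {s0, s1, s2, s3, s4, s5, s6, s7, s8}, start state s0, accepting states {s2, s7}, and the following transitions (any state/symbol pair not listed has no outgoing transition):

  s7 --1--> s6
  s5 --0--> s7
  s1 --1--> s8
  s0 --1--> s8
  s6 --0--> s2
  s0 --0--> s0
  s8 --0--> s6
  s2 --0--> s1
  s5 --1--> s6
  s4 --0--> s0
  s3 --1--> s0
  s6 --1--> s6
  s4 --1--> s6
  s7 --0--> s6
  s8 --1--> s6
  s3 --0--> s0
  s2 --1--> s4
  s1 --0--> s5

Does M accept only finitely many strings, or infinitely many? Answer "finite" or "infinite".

State s0 is reachable from the start and can reach an accepting state, and it lies on the cycle s0 → s0.
Traversing that cycle any number of times yields accepted strings of unbounded length, so the language is infinite.

infinite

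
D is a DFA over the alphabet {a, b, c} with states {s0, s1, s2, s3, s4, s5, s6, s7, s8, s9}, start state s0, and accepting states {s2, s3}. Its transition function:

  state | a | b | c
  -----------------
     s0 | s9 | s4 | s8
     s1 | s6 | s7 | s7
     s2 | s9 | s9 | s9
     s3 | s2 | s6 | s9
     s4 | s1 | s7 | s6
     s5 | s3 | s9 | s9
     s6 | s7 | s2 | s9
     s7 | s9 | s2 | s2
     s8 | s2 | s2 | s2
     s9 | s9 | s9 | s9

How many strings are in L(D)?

The useful subgraph on states {s0, s1, s2, s4, s6, s7, s8} is acyclic, so L(D) is finite; the longest accepting path visits 6 useful states, giving maximum string length 5.
Counting accepting paths from s0 by length: 3 of length 2, 3 of length 3, 7 of length 4, 2 of length 5. Total 15.

15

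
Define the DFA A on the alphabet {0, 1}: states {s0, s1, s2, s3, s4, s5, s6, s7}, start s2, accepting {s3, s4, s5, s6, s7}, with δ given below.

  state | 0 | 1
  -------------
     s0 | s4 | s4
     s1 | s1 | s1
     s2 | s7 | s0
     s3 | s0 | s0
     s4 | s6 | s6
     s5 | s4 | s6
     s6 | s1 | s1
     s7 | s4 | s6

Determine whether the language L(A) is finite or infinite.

finite

The useful states (reachable from s2 and able to reach an accepting state) are {s0, s2, s4, s6, s7}.
Restricted to these states the transition graph has no cycle, so every accepting path has bounded length and L is finite.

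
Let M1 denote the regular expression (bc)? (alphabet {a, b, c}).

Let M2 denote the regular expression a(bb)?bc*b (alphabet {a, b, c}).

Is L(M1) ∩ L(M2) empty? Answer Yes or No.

Converting the expression M1 to a DFA (subset construction, then merging equivalent states) gives the minimal DFA with states {r0, r1, r2, r3}, start state r0, accepting states {r0, r3} and transitions r0: a→r1, b→r2, c→r1; r1: a→r1, b→r1, c→r1; r2: a→r1, b→r1, c→r3; r3: a→r1, b→r1, c→r1.
Converting the expression M2 to a DFA (subset construction, then merging equivalent states) gives the minimal DFA with states {t0, t1, t2, t3, t4, t5, t6}, start state t0, accepting states {t4, t6} and transitions t0: a→t1, b→t2, c→t2; t1: a→t2, b→t3, c→t2; t2: a→t2, b→t2, c→t2; t3: a→t2, b→t4, c→t5; t4: a→t2, b→t5, c→t2; t5: a→t2, b→t6, c→t5; t6: a→t2, b→t2, c→t2.
Exploring the product automaton M1 × M2 from the start pair (r0, t0), following both machines on each input symbol, reaches 9 state pairs: (r0, t0), (r1, t1), (r2, t2), (r1, t2), (r1, t3), (r3, t2), (r1, t4), (r1, t5), (r1, t6).
M1 accepts in {r0, r3} and M2 accepts in {t4, t6}; no reachable pair has both components accepting, so no string drives both machines to acceptance simultaneously and L(M1) ∩ L(M2) = ∅.
So no string is accepted by both, and the intersection is empty.

Yes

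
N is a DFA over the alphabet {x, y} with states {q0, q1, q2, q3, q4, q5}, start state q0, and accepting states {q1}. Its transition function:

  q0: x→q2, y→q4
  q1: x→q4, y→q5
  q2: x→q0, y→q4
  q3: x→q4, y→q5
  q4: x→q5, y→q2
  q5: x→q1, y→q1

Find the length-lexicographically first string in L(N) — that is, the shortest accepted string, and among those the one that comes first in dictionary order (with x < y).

yxx

A breadth-first search from q0 reaches an accepting state first via the path q0 → q4 → q5 → q1 on input yxx.
No string of length < 3 is accepted (BFS exhausts all shorter strings without reaching an accepting state), and yxx is the lexicographically least accepting string of length 3.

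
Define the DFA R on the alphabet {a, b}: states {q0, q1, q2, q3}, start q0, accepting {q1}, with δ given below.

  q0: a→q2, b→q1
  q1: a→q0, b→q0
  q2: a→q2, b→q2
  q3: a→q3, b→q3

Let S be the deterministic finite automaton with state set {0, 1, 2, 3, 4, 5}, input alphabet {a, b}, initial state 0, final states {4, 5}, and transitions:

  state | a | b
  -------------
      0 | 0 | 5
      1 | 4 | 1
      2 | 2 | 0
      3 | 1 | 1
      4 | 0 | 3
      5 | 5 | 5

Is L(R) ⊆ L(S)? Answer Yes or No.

Yes

Exploring the product automaton R × S from the start pair (q0, 0), following both machines on each input symbol, reaches 5 state pairs: (q0, 0), (q2, 0), (q1, 5), (q2, 5), (q0, 5).
R accepts in {q1} and S accepts in {4, 5}. The reachable pairs whose R-component is accepting are (q1, 5); in each of them the S-component is accepting too, so the product for L(R) \ L(S) (R-component accepting, S-component rejecting) has no reachable accepting pair and the difference is empty.
Hence every string in L(R) is also in L(S).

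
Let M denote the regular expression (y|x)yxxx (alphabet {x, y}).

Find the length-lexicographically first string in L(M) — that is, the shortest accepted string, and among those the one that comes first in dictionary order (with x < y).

By inspection of the expression, no string of length less than 5 matches, and xyxxx is the lexicographically first match of length 5.

xyxxx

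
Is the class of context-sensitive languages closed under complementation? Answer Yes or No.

Yes

The context-sensitive languages are exactly NSPACE(n), and by the Immerman–Szelepcsényi theorem nondeterministic space classes (from log n up) are closed under complement.
So the context-sensitive languages are closed under complement.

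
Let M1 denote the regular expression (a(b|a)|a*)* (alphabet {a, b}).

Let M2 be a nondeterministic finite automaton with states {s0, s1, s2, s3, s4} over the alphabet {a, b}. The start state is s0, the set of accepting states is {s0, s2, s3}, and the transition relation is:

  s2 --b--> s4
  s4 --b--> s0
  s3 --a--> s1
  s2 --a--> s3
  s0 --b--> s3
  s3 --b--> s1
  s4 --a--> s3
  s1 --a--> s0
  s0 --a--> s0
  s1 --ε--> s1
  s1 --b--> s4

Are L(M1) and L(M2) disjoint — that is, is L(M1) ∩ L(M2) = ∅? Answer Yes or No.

No

The empty string ε is accepted by both M1 and M2.
Hence L(M1) ∩ L(M2) ≠ ∅.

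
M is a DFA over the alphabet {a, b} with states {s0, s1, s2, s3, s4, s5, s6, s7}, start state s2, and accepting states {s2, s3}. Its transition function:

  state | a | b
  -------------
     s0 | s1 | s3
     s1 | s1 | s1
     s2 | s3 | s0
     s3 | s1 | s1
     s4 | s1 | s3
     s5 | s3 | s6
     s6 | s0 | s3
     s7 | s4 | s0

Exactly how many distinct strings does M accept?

The useful subgraph on states {s0, s2, s3} is acyclic, so L(M) is finite; the longest accepting path visits 3 useful states, giving maximum string length 2.
Counting accepting paths from s2 by length: 1 of length 0, 1 of length 1, 1 of length 2. Total 3.

3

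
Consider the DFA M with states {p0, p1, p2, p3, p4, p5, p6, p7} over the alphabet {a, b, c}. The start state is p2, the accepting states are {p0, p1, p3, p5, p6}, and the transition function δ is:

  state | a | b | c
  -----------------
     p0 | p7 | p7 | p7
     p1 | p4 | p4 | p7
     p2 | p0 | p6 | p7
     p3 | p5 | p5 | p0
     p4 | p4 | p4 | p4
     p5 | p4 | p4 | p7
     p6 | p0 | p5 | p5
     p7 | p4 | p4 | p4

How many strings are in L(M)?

5

The useful subgraph on states {p0, p2, p5, p6} is acyclic, so L(M) is finite; the longest accepting path visits 3 useful states, giving maximum string length 2.
Counting accepting paths from p2 by length: 2 of length 1, 3 of length 2. Total 5.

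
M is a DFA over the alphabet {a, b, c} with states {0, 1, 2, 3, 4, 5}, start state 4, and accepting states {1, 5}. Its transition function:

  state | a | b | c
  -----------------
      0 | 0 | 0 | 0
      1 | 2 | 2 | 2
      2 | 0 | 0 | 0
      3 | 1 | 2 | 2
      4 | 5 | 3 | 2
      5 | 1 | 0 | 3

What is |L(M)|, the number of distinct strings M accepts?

4

The useful subgraph on states {1, 3, 4, 5} is acyclic, so L(M) is finite; the longest accepting path visits 4 useful states, giving maximum string length 3.
Counting accepting paths from 4 by length: 1 of length 1, 2 of length 2, 1 of length 3. Total 4.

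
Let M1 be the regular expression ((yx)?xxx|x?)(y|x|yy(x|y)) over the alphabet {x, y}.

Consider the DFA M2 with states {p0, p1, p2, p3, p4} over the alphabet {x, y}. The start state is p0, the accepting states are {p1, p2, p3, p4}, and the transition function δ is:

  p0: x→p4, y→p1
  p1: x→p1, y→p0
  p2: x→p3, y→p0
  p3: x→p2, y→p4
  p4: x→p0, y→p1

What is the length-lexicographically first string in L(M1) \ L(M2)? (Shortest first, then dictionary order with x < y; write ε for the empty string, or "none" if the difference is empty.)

xx

The string xx is accepted by M1 but not by M2.
No shorter string lies in the difference, and xx is the lexicographically first length-2 string in L(M1) \ L(M2).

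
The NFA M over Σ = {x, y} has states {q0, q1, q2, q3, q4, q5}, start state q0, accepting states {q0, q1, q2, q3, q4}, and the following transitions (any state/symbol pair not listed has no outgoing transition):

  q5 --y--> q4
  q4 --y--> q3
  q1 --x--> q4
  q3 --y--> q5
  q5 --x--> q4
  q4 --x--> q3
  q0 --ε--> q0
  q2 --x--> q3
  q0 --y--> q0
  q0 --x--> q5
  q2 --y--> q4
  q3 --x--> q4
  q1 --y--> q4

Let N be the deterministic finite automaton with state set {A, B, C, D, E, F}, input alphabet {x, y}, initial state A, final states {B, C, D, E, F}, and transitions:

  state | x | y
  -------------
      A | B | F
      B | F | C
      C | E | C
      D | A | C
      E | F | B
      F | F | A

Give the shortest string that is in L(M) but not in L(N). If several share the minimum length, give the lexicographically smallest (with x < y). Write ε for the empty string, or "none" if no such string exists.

ε

The empty string ε is accepted by M but not by N.
Since ε is the unique shortest string, it is the required witness.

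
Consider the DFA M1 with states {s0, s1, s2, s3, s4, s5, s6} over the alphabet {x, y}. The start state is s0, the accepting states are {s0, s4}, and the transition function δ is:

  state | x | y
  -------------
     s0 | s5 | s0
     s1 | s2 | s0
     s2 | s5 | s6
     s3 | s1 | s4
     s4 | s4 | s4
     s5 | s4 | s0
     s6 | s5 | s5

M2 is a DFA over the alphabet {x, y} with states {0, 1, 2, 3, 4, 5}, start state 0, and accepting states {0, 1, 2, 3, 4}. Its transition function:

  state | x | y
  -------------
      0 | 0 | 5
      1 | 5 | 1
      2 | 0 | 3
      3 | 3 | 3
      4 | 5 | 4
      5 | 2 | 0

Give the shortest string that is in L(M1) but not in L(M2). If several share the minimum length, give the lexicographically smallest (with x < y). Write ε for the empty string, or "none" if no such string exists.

y

The string y is accepted by M1 but not by M2.
No shorter string lies in the difference, and y is the lexicographically first length-1 string in L(M1) \ L(M2).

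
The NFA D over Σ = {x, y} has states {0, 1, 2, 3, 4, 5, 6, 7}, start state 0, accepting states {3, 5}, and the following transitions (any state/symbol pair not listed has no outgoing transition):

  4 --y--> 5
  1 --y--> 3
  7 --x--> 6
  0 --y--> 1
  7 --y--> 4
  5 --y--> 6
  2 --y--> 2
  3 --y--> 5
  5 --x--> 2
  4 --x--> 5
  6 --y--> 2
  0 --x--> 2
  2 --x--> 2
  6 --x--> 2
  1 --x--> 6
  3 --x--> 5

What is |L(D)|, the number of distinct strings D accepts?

The useful subgraph on states {0, 1, 3, 5} is acyclic, so L(D) is finite; the longest accepting path visits 4 useful states, giving maximum string length 3.
Counting accepting paths from 0 by length: 1 of length 2, 2 of length 3. Total 3.

3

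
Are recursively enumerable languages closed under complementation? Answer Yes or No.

If both L and its complement were r.e., running the two recognisers in parallel would decide L, so L would be recursive; but there are r.e. languages that are not recursive (e.g. the halting problem), and their complements are therefore not r.e.

No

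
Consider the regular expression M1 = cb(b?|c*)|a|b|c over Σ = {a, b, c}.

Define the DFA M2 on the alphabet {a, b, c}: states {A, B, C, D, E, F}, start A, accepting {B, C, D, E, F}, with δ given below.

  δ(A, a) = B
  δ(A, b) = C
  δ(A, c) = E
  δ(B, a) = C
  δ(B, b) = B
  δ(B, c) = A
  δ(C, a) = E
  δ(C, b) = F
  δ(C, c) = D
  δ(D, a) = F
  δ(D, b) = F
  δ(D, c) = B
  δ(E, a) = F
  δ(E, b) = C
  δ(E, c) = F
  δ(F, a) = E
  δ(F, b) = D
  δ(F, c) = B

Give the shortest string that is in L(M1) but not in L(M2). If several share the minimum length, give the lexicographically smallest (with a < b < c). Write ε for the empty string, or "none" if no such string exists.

cbccc

The string cbccc is accepted by M1 but not by M2.
No shorter string lies in the difference, and cbccc is the lexicographically first length-5 string in L(M1) \ L(M2).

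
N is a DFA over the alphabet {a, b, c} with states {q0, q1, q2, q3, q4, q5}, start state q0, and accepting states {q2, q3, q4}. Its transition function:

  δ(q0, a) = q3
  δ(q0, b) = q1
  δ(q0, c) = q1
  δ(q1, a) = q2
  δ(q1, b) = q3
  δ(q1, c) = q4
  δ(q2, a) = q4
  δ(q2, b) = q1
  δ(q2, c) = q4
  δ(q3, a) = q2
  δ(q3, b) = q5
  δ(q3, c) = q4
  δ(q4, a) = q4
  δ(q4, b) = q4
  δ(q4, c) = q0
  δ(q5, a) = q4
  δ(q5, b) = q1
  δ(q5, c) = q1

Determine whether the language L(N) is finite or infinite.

infinite

State q1 is reachable from the start and can reach an accepting state, and it lies on the cycle q1 → q2 → q1.
Traversing that cycle any number of times yields accepted strings of unbounded length, so the language is infinite.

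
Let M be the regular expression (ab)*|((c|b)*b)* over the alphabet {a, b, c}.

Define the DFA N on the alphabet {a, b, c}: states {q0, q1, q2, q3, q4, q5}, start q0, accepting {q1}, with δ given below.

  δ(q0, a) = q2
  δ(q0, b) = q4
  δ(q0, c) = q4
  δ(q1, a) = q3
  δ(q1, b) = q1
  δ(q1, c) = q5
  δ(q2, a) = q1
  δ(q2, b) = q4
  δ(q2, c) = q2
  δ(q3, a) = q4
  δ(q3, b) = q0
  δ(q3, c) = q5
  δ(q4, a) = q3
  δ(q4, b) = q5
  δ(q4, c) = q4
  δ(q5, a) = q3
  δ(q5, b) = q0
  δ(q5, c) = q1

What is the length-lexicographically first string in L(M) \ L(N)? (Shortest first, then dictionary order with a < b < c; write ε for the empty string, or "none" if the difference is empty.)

ε

The empty string ε is accepted by M but not by N.
Since ε is the unique shortest string, it is the required witness.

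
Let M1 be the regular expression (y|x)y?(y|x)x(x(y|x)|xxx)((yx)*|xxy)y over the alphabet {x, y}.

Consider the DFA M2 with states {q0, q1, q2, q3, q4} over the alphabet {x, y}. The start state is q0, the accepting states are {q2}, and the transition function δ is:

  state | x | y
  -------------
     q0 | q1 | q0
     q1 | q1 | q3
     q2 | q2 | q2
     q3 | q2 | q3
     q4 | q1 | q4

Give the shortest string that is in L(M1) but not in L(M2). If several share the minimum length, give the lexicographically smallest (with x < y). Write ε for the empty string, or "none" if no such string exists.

xxxxxy

The string xxxxxy is accepted by M1 but not by M2.
No shorter string lies in the difference, and xxxxxy is the lexicographically first length-6 string in L(M1) \ L(M2).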